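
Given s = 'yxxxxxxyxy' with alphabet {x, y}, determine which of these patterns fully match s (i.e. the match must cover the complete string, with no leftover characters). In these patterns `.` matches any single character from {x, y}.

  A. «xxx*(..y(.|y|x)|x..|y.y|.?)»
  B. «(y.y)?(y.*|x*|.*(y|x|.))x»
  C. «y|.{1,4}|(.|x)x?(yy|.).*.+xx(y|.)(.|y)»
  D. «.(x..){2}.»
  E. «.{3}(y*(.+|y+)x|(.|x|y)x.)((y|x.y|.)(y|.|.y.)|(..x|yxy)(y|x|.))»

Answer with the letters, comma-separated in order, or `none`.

A → no match — must start with 'xx'
B → no match — must end with 'x'
C → no match
D → no match
E → match

E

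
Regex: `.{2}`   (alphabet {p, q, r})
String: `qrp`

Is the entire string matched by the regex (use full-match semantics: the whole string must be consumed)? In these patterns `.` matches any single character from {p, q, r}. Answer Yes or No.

No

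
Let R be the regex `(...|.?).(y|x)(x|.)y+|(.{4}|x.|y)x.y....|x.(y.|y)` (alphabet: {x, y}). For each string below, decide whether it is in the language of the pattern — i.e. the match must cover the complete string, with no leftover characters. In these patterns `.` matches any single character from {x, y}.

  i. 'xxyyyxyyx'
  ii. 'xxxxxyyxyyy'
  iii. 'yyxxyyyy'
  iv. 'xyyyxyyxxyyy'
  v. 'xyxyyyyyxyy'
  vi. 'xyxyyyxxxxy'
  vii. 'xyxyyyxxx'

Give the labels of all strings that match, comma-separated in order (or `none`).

i → no match
ii → match
iii → match
iv → no match
v → no match
vi → no match
vii → match

ii, iii, vii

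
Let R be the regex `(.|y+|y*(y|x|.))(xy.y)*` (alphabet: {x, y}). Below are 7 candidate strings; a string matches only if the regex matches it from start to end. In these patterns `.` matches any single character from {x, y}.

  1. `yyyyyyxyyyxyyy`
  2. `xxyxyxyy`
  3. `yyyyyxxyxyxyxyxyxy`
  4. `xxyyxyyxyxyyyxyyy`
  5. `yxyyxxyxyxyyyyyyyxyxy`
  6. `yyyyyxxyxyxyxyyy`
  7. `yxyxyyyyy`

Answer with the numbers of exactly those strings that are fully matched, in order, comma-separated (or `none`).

1, 3

1 → match
2 → no match
3 → match
4 → no match
5 → no match
6 → no match
7 → no match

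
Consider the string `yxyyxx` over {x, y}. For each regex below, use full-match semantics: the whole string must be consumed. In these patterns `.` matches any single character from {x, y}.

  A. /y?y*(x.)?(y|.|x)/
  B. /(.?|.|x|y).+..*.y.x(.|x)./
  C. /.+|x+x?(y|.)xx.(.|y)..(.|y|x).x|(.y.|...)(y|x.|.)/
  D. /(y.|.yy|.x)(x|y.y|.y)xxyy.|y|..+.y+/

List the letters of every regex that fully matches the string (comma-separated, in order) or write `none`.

A → no match
B → no match
C → match
D → no match

C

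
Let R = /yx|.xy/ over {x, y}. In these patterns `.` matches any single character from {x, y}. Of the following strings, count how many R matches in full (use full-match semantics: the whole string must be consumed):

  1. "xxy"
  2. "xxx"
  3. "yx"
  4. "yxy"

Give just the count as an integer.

1 → match
2 → no match
3 → match
4 → match
Total matched: 3

3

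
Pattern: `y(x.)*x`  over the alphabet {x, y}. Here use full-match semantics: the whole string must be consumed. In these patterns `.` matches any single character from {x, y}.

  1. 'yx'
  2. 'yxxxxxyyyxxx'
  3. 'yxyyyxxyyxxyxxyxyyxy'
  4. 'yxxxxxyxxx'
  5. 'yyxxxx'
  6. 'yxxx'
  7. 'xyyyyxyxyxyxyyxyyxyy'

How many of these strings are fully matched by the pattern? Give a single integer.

1 → match
2 → no match
3 → no match — must end with 'x'
4 → match
5 → no match
6 → match
7 → no match — must start with 'y'
Total matched: 3

3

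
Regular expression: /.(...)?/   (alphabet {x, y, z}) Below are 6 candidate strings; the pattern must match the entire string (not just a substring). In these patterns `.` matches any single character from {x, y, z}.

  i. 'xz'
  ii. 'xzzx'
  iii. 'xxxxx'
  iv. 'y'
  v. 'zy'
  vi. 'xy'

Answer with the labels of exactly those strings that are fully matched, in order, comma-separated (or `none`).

i → no match
ii → match
iii → no match
iv → match
v → no match
vi → no match

ii, iv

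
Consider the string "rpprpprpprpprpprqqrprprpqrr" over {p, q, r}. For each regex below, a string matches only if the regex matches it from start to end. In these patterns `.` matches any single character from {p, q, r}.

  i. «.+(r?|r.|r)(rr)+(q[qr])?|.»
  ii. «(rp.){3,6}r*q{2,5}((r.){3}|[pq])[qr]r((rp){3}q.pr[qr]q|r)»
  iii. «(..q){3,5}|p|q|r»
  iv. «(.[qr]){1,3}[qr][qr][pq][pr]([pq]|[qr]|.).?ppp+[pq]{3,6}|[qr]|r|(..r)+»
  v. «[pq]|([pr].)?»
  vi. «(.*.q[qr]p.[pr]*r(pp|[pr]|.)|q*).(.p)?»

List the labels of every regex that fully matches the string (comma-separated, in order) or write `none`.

i → match
ii → match
iii → no match
iv → no match
v → no match
vi → no match

i, ii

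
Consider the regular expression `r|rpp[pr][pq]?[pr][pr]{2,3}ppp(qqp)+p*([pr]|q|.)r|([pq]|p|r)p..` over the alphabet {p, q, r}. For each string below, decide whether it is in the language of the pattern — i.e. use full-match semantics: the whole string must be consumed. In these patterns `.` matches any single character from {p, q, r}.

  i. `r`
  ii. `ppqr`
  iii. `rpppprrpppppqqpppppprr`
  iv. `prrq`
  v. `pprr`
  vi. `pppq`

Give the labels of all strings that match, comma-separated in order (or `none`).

i → match
ii → match
iii → match
iv → no match
v → match
vi → match

i, ii, iii, v, vi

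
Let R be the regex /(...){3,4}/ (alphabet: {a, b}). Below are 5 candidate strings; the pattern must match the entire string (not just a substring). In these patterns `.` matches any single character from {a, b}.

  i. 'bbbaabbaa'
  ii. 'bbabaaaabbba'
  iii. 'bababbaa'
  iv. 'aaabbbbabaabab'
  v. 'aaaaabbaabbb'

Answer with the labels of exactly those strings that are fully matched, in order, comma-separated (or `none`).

i, ii, v

i → match
ii → match
iii → no match
iv → no match
v → match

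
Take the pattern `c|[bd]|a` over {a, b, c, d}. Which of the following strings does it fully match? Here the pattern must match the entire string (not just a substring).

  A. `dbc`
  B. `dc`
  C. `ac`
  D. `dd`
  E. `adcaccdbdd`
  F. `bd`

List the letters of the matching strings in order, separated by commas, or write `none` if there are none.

none

A → no match
B → no match
C → no match
D → no match
E → no match
F → no match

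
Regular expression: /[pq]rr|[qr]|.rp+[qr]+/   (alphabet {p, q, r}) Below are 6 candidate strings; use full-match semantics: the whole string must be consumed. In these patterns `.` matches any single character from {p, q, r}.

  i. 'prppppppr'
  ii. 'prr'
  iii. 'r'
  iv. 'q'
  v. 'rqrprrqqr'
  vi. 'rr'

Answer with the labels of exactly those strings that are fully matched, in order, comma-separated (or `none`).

i → match
ii → match
iii → match
iv → match
v → no match
vi → no match

i, ii, iii, iv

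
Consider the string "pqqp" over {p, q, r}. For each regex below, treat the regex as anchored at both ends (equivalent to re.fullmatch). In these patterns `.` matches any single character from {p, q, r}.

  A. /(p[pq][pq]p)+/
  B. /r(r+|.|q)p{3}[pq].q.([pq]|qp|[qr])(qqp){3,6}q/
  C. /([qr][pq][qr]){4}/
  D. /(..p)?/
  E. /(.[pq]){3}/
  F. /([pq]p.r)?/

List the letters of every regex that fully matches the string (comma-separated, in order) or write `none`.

A → match
B → no match — must start with "r"
C → no match
D → no match
E → no match
F → no match

A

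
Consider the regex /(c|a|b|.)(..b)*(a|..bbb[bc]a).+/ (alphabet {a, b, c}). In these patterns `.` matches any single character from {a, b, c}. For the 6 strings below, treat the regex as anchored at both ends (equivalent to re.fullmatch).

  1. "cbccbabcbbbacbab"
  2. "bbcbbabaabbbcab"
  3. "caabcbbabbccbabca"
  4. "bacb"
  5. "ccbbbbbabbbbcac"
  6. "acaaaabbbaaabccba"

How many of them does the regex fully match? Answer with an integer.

1 → no match
2 → match
3 → match
4. "bacb" → match
5 → match
6 → no match
Total matched: 4

4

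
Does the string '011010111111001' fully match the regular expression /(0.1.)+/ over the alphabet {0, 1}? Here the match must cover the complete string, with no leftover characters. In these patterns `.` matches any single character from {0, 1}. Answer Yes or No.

No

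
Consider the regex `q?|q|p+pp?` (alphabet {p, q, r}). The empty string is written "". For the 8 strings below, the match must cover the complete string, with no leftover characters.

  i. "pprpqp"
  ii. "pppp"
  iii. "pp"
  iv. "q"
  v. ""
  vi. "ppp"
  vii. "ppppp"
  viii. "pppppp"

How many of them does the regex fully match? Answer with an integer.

7

i → no match
ii → match
iii → match
iv → match
v → match
vi → match
vii → match
viii → match
Total matched: 7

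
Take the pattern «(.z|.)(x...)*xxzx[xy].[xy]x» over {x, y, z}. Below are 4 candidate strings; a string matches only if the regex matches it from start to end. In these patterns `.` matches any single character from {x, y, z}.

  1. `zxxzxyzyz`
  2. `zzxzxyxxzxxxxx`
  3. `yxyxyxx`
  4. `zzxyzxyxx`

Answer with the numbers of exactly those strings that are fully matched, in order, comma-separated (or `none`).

2

1 → no match — must end with `x`
2 → match
3 → no match
4 → no match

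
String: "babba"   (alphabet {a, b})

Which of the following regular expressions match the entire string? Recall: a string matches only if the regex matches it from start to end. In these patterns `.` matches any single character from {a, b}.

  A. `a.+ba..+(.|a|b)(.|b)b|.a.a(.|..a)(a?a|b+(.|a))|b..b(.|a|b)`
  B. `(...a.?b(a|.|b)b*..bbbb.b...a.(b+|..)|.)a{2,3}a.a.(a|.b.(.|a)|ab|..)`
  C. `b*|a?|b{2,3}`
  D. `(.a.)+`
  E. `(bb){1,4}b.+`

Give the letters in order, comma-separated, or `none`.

A

A → match
B → no match
C → no match
D → no match
E → no match — must start with "bb"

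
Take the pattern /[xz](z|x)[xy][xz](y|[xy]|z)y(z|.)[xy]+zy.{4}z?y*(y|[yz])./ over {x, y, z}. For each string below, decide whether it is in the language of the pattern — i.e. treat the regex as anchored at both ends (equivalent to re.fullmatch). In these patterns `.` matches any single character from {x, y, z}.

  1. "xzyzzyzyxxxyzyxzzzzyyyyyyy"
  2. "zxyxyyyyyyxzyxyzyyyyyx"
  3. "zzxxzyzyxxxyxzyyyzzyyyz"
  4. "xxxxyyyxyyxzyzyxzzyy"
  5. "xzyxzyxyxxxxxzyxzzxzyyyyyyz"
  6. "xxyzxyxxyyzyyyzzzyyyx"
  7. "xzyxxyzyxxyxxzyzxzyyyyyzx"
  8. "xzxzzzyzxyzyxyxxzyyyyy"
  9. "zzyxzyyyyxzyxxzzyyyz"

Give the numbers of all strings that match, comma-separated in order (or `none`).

1 → match
2 → match
3 → match
4 → match
5 → match
6 → match
7 → match
8 → no match
9 → match

1, 2, 3, 4, 5, 6, 7, 9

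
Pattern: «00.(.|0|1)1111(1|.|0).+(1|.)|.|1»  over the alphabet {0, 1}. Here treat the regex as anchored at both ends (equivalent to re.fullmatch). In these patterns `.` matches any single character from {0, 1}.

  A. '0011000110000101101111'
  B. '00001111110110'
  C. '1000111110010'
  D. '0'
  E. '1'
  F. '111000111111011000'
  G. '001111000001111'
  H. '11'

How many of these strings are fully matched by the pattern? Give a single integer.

A → no match
B → match
C → no match
D → match
E → match
F → no match
G → no match
H → no match
Total matched: 3

3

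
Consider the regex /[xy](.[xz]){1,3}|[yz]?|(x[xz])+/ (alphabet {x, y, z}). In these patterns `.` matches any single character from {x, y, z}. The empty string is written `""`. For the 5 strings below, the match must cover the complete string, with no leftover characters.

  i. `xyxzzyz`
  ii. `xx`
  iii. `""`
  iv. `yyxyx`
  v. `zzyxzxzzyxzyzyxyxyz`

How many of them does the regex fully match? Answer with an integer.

4

i → match
ii → match
iii → match
iv → match
v → no match
Total matched: 4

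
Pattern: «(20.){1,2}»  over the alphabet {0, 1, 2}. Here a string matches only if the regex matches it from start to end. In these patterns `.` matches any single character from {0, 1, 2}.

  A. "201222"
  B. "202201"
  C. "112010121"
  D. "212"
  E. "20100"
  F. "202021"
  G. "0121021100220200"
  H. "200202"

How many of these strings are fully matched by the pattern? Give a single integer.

A → no match
B → match
C → no match — must start with "20"
D → no match — must start with "20"
E → no match
F → no match
G → no match — must start with "20"
H → match
Total matched: 2

2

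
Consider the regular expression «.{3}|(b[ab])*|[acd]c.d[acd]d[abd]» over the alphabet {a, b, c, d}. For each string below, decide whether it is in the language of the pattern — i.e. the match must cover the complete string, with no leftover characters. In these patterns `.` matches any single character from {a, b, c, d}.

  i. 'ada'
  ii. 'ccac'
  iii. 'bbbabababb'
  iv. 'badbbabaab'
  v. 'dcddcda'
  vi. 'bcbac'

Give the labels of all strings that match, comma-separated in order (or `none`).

i. 'ada' → match
ii. 'ccac' → no match
iii. 'bbbabababb' → match
iv. 'badbbabaab' → no match
v. 'dcddcda' → match
vi. 'bcbac' → no match

i, iii, v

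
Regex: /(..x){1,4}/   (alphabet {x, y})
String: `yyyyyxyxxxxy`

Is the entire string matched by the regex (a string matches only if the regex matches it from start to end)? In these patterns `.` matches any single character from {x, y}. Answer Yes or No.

Every match must end with `x`, but `yyyyyxyxxxxy` does not.

No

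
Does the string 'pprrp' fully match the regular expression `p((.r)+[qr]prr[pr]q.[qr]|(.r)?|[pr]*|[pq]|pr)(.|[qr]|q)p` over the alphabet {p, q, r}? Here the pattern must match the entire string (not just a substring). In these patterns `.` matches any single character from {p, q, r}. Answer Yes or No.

Yes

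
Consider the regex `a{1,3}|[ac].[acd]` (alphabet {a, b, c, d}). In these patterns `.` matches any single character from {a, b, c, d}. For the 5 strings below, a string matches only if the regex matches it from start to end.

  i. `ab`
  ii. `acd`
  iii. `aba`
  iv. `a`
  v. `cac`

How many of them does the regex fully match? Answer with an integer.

i → no match
ii → match
iii → match
iv → match
v → match
Total matched: 4

4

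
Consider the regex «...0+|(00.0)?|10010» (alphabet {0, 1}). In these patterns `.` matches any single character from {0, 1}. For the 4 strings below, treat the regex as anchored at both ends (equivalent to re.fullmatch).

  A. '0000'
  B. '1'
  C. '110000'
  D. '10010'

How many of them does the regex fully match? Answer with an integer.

3

A → match
B → no match
C → match
D → match
Total matched: 3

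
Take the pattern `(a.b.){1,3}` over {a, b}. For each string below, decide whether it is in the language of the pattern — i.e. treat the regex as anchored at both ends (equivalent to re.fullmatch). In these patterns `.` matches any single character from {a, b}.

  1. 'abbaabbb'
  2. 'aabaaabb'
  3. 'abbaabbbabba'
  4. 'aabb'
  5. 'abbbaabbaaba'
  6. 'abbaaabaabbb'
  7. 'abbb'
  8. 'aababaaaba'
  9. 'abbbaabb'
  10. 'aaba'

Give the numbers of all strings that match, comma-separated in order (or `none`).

1. 'abbaabbb' → match
2. 'aabaaabb' → match
3. 'abbaabbbabba' → match
4. 'aabb' → match
5. 'abbbaabbaaba' → match
6. 'abbaaabaabbb' → match
7. 'abbb' → match
8. 'aababaaaba' → no match
9. 'abbbaabb' → match
10. 'aaba' → match

1, 2, 3, 4, 5, 6, 7, 9, 10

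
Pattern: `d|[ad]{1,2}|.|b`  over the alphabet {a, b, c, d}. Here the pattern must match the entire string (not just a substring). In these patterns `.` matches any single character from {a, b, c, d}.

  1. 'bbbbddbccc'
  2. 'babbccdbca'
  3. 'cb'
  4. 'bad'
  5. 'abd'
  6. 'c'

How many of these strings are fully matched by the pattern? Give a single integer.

1

1. 'bbbbddbccc' → no match
2. 'babbccdbca' → no match
3. 'cb' → no match
4. 'bad' → no match
5. 'abd' → no match
6. 'c' → match
Total matched: 1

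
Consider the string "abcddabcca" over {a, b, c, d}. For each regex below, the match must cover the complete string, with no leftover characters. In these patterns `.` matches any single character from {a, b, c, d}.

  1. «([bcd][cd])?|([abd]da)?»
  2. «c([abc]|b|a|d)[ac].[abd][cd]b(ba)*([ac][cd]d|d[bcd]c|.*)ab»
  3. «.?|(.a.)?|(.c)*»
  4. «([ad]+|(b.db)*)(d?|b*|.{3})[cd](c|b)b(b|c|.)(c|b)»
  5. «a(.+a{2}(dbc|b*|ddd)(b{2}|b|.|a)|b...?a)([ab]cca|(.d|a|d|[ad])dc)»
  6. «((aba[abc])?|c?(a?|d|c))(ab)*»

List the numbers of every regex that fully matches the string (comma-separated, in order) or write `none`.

5

1 → no match
2 → no match — must start with "c"
3 → no match
4 → no match
5 → match
6 → no match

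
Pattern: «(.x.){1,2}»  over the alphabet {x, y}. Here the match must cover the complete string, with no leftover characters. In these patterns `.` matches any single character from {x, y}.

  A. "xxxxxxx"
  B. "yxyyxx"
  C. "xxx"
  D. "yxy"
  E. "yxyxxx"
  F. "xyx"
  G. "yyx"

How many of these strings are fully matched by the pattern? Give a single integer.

A → no match
B → match
C → match
D → match
E → match
F → no match
G → no match
Total matched: 4

4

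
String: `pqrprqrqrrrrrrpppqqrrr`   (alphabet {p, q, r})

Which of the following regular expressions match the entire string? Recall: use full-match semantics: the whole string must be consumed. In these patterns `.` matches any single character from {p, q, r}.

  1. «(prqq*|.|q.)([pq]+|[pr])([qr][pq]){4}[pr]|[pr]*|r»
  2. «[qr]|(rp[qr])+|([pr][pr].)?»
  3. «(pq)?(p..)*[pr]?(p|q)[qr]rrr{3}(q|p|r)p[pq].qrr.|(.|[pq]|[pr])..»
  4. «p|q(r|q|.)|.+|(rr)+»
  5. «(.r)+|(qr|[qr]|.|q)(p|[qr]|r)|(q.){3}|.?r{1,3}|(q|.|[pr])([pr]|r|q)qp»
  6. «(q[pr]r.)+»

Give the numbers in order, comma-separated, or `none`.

3, 4

1 → no match
2 → no match
3 → match
4 → match
5 → no match
6 → no match — must start with `q`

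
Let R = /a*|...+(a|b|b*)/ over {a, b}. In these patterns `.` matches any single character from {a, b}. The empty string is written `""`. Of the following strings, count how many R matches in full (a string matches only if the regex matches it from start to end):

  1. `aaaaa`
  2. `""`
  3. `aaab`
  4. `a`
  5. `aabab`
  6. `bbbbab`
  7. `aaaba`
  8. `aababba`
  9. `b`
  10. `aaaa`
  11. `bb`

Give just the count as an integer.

9

1 → match
2 → match
3 → match
4 → match
5 → match
6 → match
7 → match
8 → match
9 → no match
10 → match
11 → no match
Total matched: 9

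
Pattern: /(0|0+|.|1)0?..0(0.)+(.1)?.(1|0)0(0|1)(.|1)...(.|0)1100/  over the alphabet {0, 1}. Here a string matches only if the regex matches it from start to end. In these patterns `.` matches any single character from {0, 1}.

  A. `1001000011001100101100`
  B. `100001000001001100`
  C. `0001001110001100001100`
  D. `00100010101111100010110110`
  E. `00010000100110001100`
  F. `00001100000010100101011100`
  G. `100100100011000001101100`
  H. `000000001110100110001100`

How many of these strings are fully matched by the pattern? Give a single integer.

A → match
B → no match
C → match
D → no match — must end with `1100`
E → match
F → match
G → match
H → match
Total matched: 6

6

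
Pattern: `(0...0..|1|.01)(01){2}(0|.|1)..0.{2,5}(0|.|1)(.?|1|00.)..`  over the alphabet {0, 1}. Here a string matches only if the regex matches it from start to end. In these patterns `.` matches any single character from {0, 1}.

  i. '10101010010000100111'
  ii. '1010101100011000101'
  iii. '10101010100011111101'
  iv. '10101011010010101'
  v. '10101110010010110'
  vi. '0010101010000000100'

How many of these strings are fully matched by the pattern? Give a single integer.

6

i → match
ii → match
iii → match
iv → match
v → match
vi → match
Total matched: 6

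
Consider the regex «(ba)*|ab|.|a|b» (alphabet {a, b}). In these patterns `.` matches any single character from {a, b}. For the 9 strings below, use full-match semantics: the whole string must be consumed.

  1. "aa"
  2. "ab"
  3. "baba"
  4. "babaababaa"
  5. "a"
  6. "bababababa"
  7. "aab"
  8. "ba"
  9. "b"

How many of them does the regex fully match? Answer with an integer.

6

1 → no match
2 → match
3 → match
4 → no match
5 → match
6 → match
7 → no match
8 → match
9 → match
Total matched: 6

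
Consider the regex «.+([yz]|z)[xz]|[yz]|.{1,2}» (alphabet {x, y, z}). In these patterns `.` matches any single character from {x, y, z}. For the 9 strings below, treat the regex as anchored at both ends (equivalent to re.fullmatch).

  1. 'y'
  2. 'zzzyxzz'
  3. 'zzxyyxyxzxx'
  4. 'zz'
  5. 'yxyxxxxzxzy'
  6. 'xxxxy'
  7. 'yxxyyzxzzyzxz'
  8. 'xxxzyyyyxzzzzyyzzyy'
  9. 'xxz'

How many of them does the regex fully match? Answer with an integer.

3

1 → match
2 → match
3 → no match
4 → match
5 → no match
6 → no match
7 → no match
8 → no match
9 → no match
Total matched: 3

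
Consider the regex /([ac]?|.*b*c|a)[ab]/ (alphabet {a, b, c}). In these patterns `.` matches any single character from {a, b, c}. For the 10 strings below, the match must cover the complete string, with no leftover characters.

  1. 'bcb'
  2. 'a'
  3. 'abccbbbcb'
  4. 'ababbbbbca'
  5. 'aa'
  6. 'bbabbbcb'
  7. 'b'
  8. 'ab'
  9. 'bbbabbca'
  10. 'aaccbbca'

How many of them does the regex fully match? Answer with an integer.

1 → match
2 → match
3 → match
4 → match
5 → match
6 → match
7 → match
8 → match
9 → match
10 → match
Total matched: 10

10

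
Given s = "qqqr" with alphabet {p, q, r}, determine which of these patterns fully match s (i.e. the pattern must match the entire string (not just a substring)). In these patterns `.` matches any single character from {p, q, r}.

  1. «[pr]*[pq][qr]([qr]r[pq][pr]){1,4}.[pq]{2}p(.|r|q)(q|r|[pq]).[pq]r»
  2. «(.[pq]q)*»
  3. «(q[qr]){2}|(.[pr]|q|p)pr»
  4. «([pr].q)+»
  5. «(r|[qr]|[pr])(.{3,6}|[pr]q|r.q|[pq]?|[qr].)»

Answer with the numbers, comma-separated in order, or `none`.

3, 5

1 → no match
2 → no match
3 → match
4 → no match — must end with "q"
5 → match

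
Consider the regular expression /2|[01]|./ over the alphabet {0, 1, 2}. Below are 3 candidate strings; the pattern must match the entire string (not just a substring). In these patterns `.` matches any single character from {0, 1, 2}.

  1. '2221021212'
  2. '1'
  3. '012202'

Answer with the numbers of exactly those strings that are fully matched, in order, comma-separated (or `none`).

2

1. '2221021212' → no match
2. '1' → match
3. '012202' → no match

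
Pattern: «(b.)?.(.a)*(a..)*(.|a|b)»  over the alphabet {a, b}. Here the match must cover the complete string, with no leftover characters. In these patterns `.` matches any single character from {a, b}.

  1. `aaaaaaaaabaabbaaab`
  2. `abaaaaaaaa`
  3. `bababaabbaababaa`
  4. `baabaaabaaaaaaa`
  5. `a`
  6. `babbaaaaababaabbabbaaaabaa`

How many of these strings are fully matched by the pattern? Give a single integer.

5

1 → match
2 → match
3 → match
4 → match
5 → no match
6 → match
Total matched: 5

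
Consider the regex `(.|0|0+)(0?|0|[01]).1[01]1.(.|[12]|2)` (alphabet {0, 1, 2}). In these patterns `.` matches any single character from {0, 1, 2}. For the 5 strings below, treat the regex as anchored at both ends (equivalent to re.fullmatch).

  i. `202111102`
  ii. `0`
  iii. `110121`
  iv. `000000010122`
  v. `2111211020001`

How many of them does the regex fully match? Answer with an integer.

i → no match
ii → no match
iii → no match
iv → match
v → no match
Total matched: 1

1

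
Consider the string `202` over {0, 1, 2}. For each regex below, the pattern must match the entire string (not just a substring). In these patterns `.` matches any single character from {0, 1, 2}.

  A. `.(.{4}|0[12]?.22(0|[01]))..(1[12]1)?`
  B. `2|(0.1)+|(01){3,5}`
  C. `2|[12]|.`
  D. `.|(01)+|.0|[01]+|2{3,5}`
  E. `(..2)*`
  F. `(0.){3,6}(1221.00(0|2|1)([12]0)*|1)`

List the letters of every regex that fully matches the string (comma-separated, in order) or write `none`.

A → no match
B → no match
C → no match
D → no match
E → match
F → no match — must start with `0`

E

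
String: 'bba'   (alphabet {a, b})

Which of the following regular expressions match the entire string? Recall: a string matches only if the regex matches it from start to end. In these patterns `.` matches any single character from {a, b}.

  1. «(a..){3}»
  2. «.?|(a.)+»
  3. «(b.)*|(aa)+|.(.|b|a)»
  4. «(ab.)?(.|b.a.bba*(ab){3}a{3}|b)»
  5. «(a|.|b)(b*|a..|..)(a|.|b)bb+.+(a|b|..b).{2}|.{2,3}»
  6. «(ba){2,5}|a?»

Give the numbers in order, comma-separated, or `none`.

5

1 → no match — must start with 'a'
2 → no match
3 → no match
4 → no match
5 → match
6 → no match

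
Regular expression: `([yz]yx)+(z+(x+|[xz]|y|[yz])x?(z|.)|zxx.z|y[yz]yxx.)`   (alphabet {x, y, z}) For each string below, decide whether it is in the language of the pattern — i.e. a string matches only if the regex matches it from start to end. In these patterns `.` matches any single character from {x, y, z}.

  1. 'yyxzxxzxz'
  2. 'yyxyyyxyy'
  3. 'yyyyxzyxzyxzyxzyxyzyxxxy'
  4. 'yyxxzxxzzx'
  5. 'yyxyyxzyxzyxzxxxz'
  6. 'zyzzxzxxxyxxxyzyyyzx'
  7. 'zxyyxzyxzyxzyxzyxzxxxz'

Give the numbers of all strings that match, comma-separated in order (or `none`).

5

1 → no match
2 → no match
3 → no match
4 → no match
5 → match
6 → no match
7 → no match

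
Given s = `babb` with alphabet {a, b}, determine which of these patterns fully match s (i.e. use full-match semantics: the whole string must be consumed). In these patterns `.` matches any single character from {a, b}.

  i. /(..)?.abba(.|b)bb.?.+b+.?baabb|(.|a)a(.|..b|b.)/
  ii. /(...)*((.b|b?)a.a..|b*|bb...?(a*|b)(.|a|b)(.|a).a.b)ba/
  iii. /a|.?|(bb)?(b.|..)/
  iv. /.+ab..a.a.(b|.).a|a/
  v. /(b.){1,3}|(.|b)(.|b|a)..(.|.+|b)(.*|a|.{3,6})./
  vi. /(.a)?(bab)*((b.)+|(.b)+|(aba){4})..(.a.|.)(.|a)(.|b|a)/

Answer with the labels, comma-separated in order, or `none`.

i → match
ii → no match — must end with `ba`
iii → no match
iv → no match — must end with `a`
v → match
vi → no match

i, v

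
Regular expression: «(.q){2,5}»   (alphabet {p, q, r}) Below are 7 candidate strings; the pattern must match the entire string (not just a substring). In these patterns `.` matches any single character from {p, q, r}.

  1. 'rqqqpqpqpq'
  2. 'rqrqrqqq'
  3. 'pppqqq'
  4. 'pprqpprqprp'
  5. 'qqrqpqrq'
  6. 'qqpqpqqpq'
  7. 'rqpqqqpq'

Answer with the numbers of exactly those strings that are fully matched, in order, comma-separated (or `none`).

1, 2, 5, 7

1 → match
2 → match
3 → no match
4 → no match — must end with 'q'
5 → match
6 → no match
7 → match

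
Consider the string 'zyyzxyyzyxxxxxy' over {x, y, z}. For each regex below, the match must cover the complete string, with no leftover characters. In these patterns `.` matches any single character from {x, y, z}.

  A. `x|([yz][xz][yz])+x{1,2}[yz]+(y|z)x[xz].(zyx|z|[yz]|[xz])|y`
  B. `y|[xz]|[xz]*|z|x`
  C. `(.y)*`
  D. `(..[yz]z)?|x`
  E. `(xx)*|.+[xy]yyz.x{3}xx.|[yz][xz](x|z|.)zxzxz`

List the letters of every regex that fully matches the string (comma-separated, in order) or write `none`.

E

A → no match
B → no match
C → no match
D → no match
E → match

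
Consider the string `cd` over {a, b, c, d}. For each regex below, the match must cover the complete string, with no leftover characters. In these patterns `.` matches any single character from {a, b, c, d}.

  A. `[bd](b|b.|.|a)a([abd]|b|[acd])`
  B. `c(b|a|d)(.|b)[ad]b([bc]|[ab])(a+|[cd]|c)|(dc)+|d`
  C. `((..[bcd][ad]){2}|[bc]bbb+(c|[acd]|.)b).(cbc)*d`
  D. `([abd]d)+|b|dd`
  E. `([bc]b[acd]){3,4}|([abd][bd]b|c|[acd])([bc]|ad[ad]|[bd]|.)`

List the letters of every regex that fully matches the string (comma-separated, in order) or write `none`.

A → no match
B → no match
C → no match
D → no match
E → match

E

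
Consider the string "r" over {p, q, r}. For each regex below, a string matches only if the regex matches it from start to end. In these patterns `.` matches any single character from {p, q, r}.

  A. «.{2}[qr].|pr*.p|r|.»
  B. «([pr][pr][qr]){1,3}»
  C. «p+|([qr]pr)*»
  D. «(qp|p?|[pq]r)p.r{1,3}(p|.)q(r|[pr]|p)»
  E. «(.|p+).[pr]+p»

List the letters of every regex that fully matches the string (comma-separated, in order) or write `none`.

A → match
B → no match
C → no match
D → no match
E → no match — must end with "p"

A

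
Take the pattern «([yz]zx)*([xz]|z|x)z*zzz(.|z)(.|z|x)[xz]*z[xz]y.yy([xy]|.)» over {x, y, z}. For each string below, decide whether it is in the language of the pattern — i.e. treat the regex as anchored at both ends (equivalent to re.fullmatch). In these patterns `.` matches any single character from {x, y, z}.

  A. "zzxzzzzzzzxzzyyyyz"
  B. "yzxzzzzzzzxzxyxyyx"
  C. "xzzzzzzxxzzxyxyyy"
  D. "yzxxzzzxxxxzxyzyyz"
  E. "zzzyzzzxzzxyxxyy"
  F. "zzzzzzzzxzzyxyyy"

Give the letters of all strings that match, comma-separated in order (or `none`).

A → match
B → match
C → match
D → match
E → no match
F → match

A, B, C, D, F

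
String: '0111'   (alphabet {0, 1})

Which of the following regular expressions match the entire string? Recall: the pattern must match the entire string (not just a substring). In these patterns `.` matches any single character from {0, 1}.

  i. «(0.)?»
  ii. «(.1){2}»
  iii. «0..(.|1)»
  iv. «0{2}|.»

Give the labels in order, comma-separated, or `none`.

ii, iii

i → no match
ii → match
iii → match
iv → no match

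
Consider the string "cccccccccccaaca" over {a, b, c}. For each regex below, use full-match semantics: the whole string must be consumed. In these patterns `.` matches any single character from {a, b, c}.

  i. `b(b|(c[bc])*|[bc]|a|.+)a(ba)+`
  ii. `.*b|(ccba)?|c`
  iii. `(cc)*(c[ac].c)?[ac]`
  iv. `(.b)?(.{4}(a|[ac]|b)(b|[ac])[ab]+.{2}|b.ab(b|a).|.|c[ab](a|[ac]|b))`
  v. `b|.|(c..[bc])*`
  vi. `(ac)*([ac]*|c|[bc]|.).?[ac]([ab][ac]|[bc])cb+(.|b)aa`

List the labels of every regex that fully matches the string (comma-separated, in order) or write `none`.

i → no match — must start with "b"
ii → no match
iii → match
iv → no match
v → no match
vi → no match — must end with "aa"

iii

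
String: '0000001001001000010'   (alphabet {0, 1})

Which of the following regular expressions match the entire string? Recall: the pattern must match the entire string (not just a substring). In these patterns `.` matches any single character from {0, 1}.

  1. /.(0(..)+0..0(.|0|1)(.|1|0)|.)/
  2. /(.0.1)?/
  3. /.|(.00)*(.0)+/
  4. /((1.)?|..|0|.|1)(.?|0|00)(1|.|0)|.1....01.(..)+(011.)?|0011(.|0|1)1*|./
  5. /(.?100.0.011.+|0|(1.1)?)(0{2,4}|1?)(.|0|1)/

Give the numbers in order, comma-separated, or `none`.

1 → no match
2 → no match
3 → match
4 → no match
5 → no match

3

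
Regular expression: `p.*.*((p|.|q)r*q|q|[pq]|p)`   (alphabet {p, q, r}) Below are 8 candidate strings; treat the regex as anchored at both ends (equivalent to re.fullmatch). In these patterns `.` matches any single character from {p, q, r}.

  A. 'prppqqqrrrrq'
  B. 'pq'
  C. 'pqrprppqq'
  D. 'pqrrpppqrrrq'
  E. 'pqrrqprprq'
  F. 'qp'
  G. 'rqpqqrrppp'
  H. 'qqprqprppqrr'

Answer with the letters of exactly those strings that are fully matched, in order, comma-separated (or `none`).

A → match
B → match
C → match
D → match
E → match
F → no match — must start with 'p'
G → no match — must start with 'p'
H → no match — must start with 'p'

A, B, C, D, E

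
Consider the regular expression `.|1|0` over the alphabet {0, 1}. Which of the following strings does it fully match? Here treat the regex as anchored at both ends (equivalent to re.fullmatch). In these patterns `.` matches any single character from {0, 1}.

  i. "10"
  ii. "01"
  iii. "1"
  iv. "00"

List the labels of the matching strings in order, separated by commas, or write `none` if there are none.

iii

i → no match
ii → no match
iii → match
iv → no match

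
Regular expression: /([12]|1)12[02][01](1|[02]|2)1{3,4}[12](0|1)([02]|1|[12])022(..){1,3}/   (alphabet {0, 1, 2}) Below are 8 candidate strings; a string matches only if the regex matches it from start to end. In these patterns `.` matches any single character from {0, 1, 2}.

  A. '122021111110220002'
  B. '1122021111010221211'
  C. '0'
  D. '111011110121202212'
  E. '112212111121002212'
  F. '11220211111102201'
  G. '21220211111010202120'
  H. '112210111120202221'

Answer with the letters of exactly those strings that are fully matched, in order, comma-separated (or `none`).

B, E, F, H

A → no match
B → match
C → no match
D → no match
E → match
F → match
G → no match
H → match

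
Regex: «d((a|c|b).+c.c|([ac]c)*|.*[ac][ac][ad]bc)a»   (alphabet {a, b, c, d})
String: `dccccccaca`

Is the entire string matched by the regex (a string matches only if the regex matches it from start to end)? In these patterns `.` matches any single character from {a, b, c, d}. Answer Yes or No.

Yes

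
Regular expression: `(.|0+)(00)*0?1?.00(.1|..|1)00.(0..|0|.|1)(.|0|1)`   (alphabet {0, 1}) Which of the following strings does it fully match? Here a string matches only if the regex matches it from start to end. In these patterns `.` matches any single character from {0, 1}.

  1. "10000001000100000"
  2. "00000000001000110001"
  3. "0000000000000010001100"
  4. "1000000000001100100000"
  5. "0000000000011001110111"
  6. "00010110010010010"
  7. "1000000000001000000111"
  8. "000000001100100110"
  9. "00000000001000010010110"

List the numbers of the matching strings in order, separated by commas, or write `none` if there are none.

1 → match
2 → no match
3 → no match
4 → match
5 → no match
6 → no match
7 → match
8 → match
9 → match

1, 4, 7, 8, 9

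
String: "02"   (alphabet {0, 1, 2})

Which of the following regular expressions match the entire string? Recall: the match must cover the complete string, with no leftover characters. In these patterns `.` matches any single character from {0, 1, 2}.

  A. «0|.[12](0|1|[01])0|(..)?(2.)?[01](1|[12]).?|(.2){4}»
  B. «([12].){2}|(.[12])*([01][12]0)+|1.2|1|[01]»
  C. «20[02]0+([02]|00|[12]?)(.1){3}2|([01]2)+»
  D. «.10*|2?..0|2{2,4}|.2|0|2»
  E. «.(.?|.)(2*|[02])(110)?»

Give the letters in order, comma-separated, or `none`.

A → match
B → no match
C → match
D → match
E → match

A, C, D, E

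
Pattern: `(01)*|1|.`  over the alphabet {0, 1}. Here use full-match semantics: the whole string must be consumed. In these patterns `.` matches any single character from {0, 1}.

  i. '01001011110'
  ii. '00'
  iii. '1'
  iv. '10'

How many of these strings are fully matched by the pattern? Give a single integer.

1

i → no match
ii → no match
iii → match
iv → no match
Total matched: 1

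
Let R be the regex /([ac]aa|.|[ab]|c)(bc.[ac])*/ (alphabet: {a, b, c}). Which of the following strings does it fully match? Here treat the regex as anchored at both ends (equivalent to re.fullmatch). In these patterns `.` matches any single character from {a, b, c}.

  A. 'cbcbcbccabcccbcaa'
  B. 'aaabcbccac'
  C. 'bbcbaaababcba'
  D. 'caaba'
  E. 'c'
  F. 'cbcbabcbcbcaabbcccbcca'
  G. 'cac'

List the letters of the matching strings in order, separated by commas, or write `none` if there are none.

A → match
B → no match
C → no match
D → no match
E → match
F → no match
G → no match

A, E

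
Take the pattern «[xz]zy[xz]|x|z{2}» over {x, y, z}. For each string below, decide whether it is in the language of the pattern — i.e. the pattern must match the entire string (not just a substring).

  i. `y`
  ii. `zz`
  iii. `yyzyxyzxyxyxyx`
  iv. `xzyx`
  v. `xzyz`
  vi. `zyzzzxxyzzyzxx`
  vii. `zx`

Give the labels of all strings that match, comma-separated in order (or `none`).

i → no match
ii → match
iii → no match
iv → match
v → match
vi → no match
vii → no match

ii, iv, v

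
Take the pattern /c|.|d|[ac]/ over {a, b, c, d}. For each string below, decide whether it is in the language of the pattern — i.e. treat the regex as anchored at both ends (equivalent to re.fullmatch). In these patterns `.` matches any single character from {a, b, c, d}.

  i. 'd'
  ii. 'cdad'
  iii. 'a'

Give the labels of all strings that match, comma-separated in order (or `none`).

i, iii

i → match
ii → no match
iii → match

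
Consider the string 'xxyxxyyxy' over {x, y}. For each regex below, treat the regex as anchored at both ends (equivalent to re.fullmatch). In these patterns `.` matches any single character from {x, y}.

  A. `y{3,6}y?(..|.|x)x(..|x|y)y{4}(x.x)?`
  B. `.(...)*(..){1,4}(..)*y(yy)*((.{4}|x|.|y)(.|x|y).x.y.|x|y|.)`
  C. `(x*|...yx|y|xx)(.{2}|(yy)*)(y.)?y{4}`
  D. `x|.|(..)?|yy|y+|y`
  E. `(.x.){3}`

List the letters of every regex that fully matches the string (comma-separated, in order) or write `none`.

E

A → no match — must start with 'y'
B → no match
C → no match
D → no match
E → match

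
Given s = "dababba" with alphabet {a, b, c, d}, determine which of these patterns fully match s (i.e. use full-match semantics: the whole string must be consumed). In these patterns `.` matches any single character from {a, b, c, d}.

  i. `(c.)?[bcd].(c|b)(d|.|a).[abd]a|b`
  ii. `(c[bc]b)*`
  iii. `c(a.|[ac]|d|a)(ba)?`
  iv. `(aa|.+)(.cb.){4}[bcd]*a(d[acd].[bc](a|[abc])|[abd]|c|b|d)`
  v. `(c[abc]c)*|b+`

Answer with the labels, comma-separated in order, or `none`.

i

i → match
ii → no match
iii → no match — must start with "c"
iv → no match
v → no match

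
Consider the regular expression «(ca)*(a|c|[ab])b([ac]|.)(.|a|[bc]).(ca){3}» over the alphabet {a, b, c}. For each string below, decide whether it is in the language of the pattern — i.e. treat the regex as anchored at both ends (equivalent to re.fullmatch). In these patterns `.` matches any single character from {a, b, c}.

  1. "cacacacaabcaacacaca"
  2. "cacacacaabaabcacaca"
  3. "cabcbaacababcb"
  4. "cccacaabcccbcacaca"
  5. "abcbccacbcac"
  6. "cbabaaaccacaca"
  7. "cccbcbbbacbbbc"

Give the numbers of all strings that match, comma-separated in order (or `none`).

1 → match
2 → match
3 → no match — must end with "ca"
4 → no match
5 → no match — must end with "ca"
6 → no match
7 → no match — must end with "ca"

1, 2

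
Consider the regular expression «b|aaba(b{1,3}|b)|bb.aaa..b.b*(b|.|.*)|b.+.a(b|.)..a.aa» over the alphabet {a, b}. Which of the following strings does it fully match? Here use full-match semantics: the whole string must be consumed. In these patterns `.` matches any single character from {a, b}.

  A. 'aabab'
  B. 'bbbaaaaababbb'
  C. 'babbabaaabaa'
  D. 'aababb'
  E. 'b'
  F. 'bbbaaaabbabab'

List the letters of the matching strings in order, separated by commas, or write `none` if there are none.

A, B, C, D, E, F

A → match
B → match
C → match
D → match
E → match
F → match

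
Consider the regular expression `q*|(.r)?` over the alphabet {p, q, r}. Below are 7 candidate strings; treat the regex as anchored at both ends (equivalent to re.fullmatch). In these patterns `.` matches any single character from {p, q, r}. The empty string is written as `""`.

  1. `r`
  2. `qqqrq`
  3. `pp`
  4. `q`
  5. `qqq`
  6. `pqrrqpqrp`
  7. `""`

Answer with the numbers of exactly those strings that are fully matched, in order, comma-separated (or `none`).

1 → no match
2 → no match
3 → no match
4 → match
5 → match
6 → no match
7 → match

4, 5, 7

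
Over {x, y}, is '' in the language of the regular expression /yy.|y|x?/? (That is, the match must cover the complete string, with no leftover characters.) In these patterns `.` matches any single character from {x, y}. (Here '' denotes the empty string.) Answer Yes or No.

Yes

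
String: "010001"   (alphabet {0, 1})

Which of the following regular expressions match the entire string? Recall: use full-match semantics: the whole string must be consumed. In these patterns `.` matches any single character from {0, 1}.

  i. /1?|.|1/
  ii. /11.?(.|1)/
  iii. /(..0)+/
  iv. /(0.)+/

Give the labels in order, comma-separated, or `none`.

i → no match
ii → no match — must start with "11"
iii → no match — must end with "0"
iv → match

iv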